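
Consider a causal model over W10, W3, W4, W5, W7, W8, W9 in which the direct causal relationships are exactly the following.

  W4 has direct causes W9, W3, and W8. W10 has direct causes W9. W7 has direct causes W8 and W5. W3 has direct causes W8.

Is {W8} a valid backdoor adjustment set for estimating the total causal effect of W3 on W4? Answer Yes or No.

Backdoor paths from W3 to W4 (paths whose first edge points into W3):
  P1: W3 <- W8 -> W4
Condition 1 (no descendant of W3 in the set): holds — descendants of W3 are {W4}; none are in {W8}.
Condition 2 (every backdoor path blocked by {W8}):
  P1: blocked at fork node W8 ∈ conditioning set.
{W8} satisfies the backdoor criterion.

Yes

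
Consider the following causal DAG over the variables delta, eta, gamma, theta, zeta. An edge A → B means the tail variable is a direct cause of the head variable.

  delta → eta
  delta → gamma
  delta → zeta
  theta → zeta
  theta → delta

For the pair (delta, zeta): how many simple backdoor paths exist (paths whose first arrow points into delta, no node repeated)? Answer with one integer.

A backdoor path from delta to zeta is any simple undirected path whose first edge points into delta (i.e. leaves delta via a parent).
Parents of delta: {theta}.
Enumerating:
  P1: delta <- theta -> zeta
That exhausts the simple backdoor paths. Count: 1.

1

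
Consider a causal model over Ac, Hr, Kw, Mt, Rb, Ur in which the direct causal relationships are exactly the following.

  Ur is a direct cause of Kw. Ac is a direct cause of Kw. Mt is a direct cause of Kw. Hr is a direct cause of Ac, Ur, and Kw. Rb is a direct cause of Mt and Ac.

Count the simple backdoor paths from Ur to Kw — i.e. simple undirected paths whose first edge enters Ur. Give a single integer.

A backdoor path from Ur to Kw is any simple undirected path whose first edge points into Ur (i.e. leaves Ur via a parent).
Parents of Ur: {Hr}.
Enumerating:
  P1: Ur <- Hr -> Ac <- Rb -> Mt -> Kw
  P2: Ur <- Hr -> Ac -> Kw
  P3: Ur <- Hr -> Kw
That exhausts the simple backdoor paths. Count: 3.

3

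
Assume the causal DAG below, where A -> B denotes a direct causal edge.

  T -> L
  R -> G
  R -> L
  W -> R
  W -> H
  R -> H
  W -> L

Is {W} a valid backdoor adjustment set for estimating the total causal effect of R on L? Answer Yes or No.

Yes

Backdoor paths from R to L (paths whose first edge points into R):
  P1: R <- W -> L
Condition 1 (no descendant of R in the set): holds — descendants of R are {G, H, L}; none are in {W}.
Condition 2 (every backdoor path blocked by {W}):
  P1: blocked at fork node W ∈ conditioning set.
{W} satisfies the backdoor criterion.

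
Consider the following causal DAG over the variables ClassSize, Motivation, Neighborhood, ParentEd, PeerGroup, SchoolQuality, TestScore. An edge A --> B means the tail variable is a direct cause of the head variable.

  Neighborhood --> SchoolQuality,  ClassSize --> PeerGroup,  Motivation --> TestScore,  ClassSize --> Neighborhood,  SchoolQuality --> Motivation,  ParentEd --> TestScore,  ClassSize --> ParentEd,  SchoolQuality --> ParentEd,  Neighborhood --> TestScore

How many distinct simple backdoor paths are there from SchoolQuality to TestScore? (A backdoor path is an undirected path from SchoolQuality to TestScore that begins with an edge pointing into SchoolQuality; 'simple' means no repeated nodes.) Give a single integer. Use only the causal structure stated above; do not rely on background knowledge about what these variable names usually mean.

2

A backdoor path from SchoolQuality to TestScore is any simple undirected path whose first edge points into SchoolQuality (i.e. leaves SchoolQuality via a parent).
Parents of SchoolQuality: {Neighborhood}.
Enumerating:
  P1: SchoolQuality <- Neighborhood <- ClassSize -> ParentEd -> TestScore
  P2: SchoolQuality <- Neighborhood -> TestScore
That exhausts the simple backdoor paths. Count: 2.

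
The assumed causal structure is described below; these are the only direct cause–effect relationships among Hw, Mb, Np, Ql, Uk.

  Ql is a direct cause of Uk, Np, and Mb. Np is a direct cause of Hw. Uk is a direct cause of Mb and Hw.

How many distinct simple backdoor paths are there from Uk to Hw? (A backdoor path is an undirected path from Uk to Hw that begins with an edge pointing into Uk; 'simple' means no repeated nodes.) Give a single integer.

1

A backdoor path from Uk to Hw is any simple undirected path whose first edge points into Uk (i.e. leaves Uk via a parent).
Parents of Uk: {Ql}.
Enumerating:
  P1: Uk <- Ql -> Np -> Hw
That exhausts the simple backdoor paths. Count: 1.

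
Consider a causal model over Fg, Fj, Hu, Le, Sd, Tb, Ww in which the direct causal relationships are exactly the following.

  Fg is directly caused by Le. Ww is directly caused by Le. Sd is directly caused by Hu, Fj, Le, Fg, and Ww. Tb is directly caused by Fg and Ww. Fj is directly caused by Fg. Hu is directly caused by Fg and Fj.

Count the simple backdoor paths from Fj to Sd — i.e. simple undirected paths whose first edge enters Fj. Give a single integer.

6

A backdoor path from Fj to Sd is any simple undirected path whose first edge points into Fj (i.e. leaves Fj via a parent).
Parents of Fj: {Fg}.
Enumerating:
  P1: Fj <- Fg <- Le -> Ww -> Sd
  P2: Fj <- Fg <- Le -> Sd
  P3: Fj <- Fg -> Hu -> Sd
  P4: Fj <- Fg -> Sd
  P5: Fj <- Fg -> Tb <- Ww <- Le -> Sd
  P6: Fj <- Fg -> Tb <- Ww -> Sd
That exhausts the simple backdoor paths. Count: 6.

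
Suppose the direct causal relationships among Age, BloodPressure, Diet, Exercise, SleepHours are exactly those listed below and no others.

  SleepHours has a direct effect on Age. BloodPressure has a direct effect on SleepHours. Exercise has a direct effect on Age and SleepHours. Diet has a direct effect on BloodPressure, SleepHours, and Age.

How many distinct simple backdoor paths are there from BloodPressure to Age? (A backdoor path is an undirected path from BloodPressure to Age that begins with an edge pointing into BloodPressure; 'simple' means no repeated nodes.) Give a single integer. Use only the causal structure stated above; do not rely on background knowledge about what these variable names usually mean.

A backdoor path from BloodPressure to Age is any simple undirected path whose first edge points into BloodPressure (i.e. leaves BloodPressure via a parent).
Parents of BloodPressure: {Diet}.
Enumerating:
  P1: BloodPressure <- Diet -> SleepHours <- Exercise -> Age
  P2: BloodPressure <- Diet -> SleepHours -> Age
  P3: BloodPressure <- Diet -> Age
That exhausts the simple backdoor paths. Count: 3.

3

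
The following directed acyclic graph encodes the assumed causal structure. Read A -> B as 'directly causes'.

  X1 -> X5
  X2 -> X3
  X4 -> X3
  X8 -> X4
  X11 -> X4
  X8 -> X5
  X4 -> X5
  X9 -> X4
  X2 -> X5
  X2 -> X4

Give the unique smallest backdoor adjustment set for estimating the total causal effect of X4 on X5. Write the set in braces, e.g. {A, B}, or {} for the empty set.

{X2, X8}

Variables eligible for adjustment (non-descendants of X4, excluding X4 and X5): {X1, X11, X2, X8, X9}.
Backdoor paths from X4 to X5:
  P1: X4 <- X8 -> X5
  P2: X4 <- X2 -> X5
The empty set is not sufficient: P1 (X4 <- X8 -> X5) has no collider blocking it and no conditioned non-collider, so it is open.
Try {X2, X8}:
  P1: blocked at fork node X8 ∈ conditioning set.
  P2: blocked at fork node X2 ∈ conditioning set.
{X2, X8} contains no descendant of X4 and blocks every backdoor path.
Every element of {X2, X8} is needed (dropping X2 leaves P2 open; dropping X8 leaves P1 open), so no proper subset is valid.
Among all size-2 subsets of the eligible variables, only {X2, X8} blocks every backdoor path, so it is the unique smallest valid adjustment set.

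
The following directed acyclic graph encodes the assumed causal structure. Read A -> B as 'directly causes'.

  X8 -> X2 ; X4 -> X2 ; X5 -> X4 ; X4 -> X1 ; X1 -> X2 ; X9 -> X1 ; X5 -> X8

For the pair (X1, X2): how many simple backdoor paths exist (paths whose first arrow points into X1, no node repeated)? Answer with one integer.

A backdoor path from X1 to X2 is any simple undirected path whose first edge points into X1 (i.e. leaves X1 via a parent).
Parents of X1: {X4, X9}.
Enumerating:
  P1: X1 <- X4 <- X5 -> X8 -> X2
  P2: X1 <- X4 -> X2
That exhausts the simple backdoor paths. Count: 2.

2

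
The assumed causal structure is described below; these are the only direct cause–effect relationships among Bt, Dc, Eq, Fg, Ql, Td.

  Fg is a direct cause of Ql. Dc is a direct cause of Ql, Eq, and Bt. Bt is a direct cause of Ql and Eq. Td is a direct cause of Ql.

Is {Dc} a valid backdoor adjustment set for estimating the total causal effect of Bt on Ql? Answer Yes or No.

Yes

Backdoor paths from Bt to Ql (paths whose first edge points into Bt):
  P1: Bt <- Dc -> Ql
Condition 1 (no descendant of Bt in the set): holds — descendants of Bt are {Eq, Ql}; none are in {Dc}.
Condition 2 (every backdoor path blocked by {Dc}):
  P1: blocked at fork node Dc ∈ conditioning set.
{Dc} satisfies the backdoor criterion.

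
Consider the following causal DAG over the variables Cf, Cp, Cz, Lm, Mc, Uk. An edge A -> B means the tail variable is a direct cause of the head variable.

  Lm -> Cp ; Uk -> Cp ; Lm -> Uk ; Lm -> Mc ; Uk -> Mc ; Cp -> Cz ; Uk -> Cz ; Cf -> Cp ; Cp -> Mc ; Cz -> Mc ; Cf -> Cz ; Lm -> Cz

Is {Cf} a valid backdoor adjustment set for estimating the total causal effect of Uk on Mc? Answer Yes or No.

Backdoor paths from Uk to Mc (paths whose first edge points into Uk):
  P1: Uk <- Lm -> Cp <- Cf -> Cz -> Mc
  P2: Uk <- Lm -> Cp -> Cz -> Mc
  P3: Uk <- Lm -> Cp -> Mc
  P4: Uk <- Lm -> Cz <- Cf -> Cp -> Mc
  P5: Uk <- Lm -> Cz <- Cp -> Mc
  P6: Uk <- Lm -> Cz -> Mc
  P7: Uk <- Lm -> Mc
Condition 1 (no descendant of Uk in the set): holds — descendants of Uk are {Cp, Cz, Mc}; none are in {Cf}.
Condition 2 (every backdoor path blocked by {Cf}):
  P1: blocked at collider Cp (neither it nor any descendant is in the conditioning set).
  P2: open — no interior node is in the conditioning set.
  P3: open — no interior node is in the conditioning set.
  P4: blocked at collider Cz (neither it nor any descendant is in the conditioning set).
  P5: blocked at collider Cz (neither it nor any descendant is in the conditioning set).
  P6: open — no interior node is in the conditioning set.
  P7: open — no interior node is in the conditioning set.
{Cf} does not satisfy the backdoor criterion.

No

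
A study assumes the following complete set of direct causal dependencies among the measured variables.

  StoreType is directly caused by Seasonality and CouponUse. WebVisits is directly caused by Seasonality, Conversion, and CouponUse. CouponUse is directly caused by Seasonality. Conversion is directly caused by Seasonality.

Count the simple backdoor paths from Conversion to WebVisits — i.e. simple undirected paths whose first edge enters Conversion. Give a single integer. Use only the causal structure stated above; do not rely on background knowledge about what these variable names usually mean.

A backdoor path from Conversion to WebVisits is any simple undirected path whose first edge points into Conversion (i.e. leaves Conversion via a parent).
Parents of Conversion: {Seasonality}.
Enumerating:
  P1: Conversion <- Seasonality -> CouponUse -> WebVisits
  P2: Conversion <- Seasonality -> StoreType <- CouponUse -> WebVisits
  P3: Conversion <- Seasonality -> WebVisits
That exhausts the simple backdoor paths. Count: 3.

3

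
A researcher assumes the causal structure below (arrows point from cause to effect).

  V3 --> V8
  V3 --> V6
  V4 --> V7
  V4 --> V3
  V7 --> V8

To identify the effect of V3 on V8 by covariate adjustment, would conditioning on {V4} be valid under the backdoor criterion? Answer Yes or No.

Yes

Backdoor paths from V3 to V8 (paths whose first edge points into V3):
  P1: V3 <- V4 -> V7 -> V8
Condition 1 (no descendant of V3 in the set): holds — descendants of V3 are {V6, V8}; none are in {V4}.
Condition 2 (every backdoor path blocked by {V4}):
  P1: blocked at fork node V4 ∈ conditioning set.
{V4} satisfies the backdoor criterion.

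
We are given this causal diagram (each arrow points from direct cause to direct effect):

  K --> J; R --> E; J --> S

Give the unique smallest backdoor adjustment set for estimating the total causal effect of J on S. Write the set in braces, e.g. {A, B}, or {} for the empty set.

{}

Variables eligible for adjustment (non-descendants of J, excluding J and S): {E, K, R}.
Backdoor paths from J to S:
  (none)
With no backdoor paths the empty set already satisfies the criterion, and it is trivially minimal.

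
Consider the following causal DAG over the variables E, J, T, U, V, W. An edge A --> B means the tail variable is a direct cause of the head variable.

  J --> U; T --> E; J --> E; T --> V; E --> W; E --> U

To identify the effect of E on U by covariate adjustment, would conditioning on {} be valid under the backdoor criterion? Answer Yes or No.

Backdoor paths from E to U (paths whose first edge points into E):
  P1: E <- J -> U
Condition 1 (no descendant of E in the set): holds — descendants of E are {U, W}; none are in {}.
Condition 2 (every backdoor path blocked by {}):
  P1: open — no interior node is in the conditioning set.
{} does not satisfy the backdoor criterion.

No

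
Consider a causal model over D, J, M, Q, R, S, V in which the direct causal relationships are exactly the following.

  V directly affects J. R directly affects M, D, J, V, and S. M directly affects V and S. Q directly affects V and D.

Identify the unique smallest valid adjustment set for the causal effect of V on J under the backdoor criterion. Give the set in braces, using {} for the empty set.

{R}

Variables eligible for adjustment (non-descendants of V, excluding V and J): {D, M, Q, R, S}.
Backdoor paths from V to J:
  P1: V <- R -> J
  P2: V <- Q -> D <- R -> J
  P3: V <- M <- R -> J
  P4: V <- M -> S <- R -> J
The empty set is not sufficient: P1 (V <- R -> J) has no collider blocking it and no conditioned non-collider, so it is open.
Try {R}:
  P1: blocked at fork node R ∈ conditioning set.
  P2: blocked at collider D (neither it nor any descendant is in the conditioning set).
  P3: blocked at fork node R ∈ conditioning set.
  P4: blocked at collider S (neither it nor any descendant is in the conditioning set).
{R} contains no descendant of V and blocks every backdoor path.
No other singleton works — e.g. {Q} leaves P1 open — so {R} is the unique smallest valid adjustment set.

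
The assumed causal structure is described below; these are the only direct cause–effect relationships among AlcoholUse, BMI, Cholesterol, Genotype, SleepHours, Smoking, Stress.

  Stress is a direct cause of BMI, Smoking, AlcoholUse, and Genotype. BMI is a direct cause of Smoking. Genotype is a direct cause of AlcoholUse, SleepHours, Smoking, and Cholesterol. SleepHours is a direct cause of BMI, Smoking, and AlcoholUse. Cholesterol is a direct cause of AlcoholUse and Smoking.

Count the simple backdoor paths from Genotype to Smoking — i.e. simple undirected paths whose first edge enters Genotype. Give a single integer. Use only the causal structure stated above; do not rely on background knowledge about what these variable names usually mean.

A backdoor path from Genotype to Smoking is any simple undirected path whose first edge points into Genotype (i.e. leaves Genotype via a parent).
Parents of Genotype: {Stress}.
Enumerating:
  P1: Genotype <- Stress -> BMI <- SleepHours -> AlcoholUse <- Cholesterol -> Smoking
  P2: Genotype <- Stress -> BMI <- SleepHours -> Smoking
  P3: Genotype <- Stress -> BMI -> Smoking
  P4: Genotype <- Stress -> AlcoholUse <- SleepHours -> BMI -> Smoking
  P5: Genotype <- Stress -> AlcoholUse <- SleepHours -> Smoking
  P6: Genotype <- Stress -> AlcoholUse <- Cholesterol -> Smoking
  P7: Genotype <- Stress -> Smoking
That exhausts the simple backdoor paths. Count: 7.

7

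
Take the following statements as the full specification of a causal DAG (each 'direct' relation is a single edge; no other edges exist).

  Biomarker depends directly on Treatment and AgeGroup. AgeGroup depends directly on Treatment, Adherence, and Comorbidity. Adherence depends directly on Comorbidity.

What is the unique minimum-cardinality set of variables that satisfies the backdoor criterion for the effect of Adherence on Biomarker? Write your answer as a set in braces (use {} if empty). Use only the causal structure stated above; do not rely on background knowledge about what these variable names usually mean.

Variables eligible for adjustment (non-descendants of Adherence, excluding Adherence and Biomarker): {Comorbidity, Treatment}.
Backdoor paths from Adherence to Biomarker:
  P1: Adherence <- Comorbidity -> AgeGroup <- Treatment -> Biomarker
  P2: Adherence <- Comorbidity -> AgeGroup -> Biomarker
The empty set is not sufficient: P2 (Adherence <- Comorbidity -> AgeGroup -> Biomarker) has no collider blocking it and no conditioned non-collider, so it is open.
Try {Comorbidity}:
  P1: blocked at fork node Comorbidity ∈ conditioning set.
  P2: blocked at fork node Comorbidity ∈ conditioning set.
{Comorbidity} contains no descendant of Adherence and blocks every backdoor path.
No other singleton works — e.g. {Treatment} leaves P2 open — so {Comorbidity} is the unique smallest valid adjustment set.

{Comorbidity}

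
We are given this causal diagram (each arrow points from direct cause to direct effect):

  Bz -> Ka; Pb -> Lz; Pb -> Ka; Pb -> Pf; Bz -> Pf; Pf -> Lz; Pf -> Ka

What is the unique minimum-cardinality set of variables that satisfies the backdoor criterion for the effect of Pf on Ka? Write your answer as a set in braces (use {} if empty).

{Bz, Pb}

Variables eligible for adjustment (non-descendants of Pf, excluding Pf and Ka): {Bz, Pb}.
Backdoor paths from Pf to Ka:
  P1: Pf <- Bz -> Ka
  P2: Pf <- Pb -> Ka
The empty set is not sufficient: P1 (Pf <- Bz -> Ka) has no collider blocking it and no conditioned non-collider, so it is open.
Try {Bz, Pb}:
  P1: blocked at fork node Bz ∈ conditioning set.
  P2: blocked at fork node Pb ∈ conditioning set.
{Bz, Pb} contains no descendant of Pf and blocks every backdoor path.
Every element of {Bz, Pb} is needed (dropping Bz leaves P1 open; dropping Pb leaves P2 open), so no proper subset is valid.
Among all size-2 subsets of the eligible variables, only {Bz, Pb} blocks every backdoor path, so it is the unique smallest valid adjustment set.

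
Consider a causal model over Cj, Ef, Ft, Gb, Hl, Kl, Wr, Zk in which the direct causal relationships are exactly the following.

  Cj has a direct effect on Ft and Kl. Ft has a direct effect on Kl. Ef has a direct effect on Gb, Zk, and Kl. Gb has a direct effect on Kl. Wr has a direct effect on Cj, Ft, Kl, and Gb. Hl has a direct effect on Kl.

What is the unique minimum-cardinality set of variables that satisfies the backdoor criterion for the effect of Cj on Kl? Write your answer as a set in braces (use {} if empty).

Variables eligible for adjustment (non-descendants of Cj, excluding Cj and Kl): {Ef, Gb, Hl, Wr, Zk}.
Backdoor paths from Cj to Kl:
  P1: Cj <- Wr -> Gb <- Ef -> Kl
  P2: Cj <- Wr -> Gb -> Kl
  P3: Cj <- Wr -> Ft -> Kl
  P4: Cj <- Wr -> Kl
The empty set is not sufficient: P2 (Cj <- Wr -> Gb -> Kl) has no collider blocking it and no conditioned non-collider, so it is open.
Try {Wr}:
  P1: blocked at fork node Wr ∈ conditioning set.
  P2: blocked at fork node Wr ∈ conditioning set.
  P3: blocked at fork node Wr ∈ conditioning set.
  P4: blocked at fork node Wr ∈ conditioning set.
{Wr} contains no descendant of Cj and blocks every backdoor path.
No other singleton works — e.g. {Ef} leaves P2 open — so {Wr} is the unique smallest valid adjustment set.

{Wr}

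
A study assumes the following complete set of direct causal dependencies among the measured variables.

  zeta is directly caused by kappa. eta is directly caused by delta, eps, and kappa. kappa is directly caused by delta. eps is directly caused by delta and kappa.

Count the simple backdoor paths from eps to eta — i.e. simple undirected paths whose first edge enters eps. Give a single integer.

A backdoor path from eps to eta is any simple undirected path whose first edge points into eps (i.e. leaves eps via a parent).
Parents of eps: {delta, kappa}.
Enumerating:
  P1: eps <- delta -> kappa -> eta
  P2: eps <- delta -> eta
  P3: eps <- kappa <- delta -> eta
  P4: eps <- kappa -> eta
That exhausts the simple backdoor paths. Count: 4.

4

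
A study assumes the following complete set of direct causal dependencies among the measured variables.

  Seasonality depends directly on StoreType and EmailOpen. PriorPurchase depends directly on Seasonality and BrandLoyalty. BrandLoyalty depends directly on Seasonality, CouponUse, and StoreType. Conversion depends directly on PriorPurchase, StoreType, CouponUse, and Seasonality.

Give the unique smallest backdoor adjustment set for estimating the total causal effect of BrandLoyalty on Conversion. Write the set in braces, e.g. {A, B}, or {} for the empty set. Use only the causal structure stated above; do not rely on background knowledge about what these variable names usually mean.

{CouponUse, Seasonality, StoreType}

Variables eligible for adjustment (non-descendants of BrandLoyalty, excluding BrandLoyalty and Conversion): {CouponUse, EmailOpen, Seasonality, StoreType}.
Backdoor paths from BrandLoyalty to Conversion:
  P1: BrandLoyalty <- StoreType -> Seasonality -> PriorPurchase -> Conversion
  P2: BrandLoyalty <- StoreType -> Seasonality -> Conversion
  P3: BrandLoyalty <- StoreType -> Conversion
  P4: BrandLoyalty <- CouponUse -> Conversion
  P5: BrandLoyalty <- Seasonality <- StoreType -> Conversion
  P6: BrandLoyalty <- Seasonality -> PriorPurchase -> Conversion
  P7: BrandLoyalty <- Seasonality -> Conversion
The empty set is not sufficient: P1 (BrandLoyalty <- StoreType -> Seasonality -> PriorPurchase -> Conversion) has no collider blocking it and no conditioned non-collider, so it is open.
Try {CouponUse, Seasonality, StoreType}:
  P1: blocked at fork node StoreType ∈ conditioning set.
  P2: blocked at fork node StoreType ∈ conditioning set.
  P3: blocked at fork node StoreType ∈ conditioning set.
  P4: blocked at fork node CouponUse ∈ conditioning set.
  P5: blocked at chain node Seasonality ∈ conditioning set.
  P6: blocked at fork node Seasonality ∈ conditioning set.
  P7: blocked at fork node Seasonality ∈ conditioning set.
{CouponUse, Seasonality, StoreType} contains no descendant of BrandLoyalty and blocks every backdoor path.
Every element of {CouponUse, Seasonality, StoreType} is needed (dropping CouponUse leaves P4 open; dropping Seasonality leaves P6 open; dropping StoreType leaves P3 open), so no proper subset is valid.
Among all size-3 subsets of the eligible variables, only {CouponUse, Seasonality, StoreType} blocks every backdoor path, so it is the unique smallest valid adjustment set.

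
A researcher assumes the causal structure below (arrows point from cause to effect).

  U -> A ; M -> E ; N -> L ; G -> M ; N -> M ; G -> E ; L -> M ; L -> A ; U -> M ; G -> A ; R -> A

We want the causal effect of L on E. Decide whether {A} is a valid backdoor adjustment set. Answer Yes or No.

Backdoor paths from L to E (paths whose first edge points into L):
  P1: L <- N -> M <- U -> A <- G -> E
  P2: L <- N -> M <- G -> E
  P3: L <- N -> M -> E
Condition 1 (no descendant of L in the set): FAILS — A is a descendant of L.
Condition 2 (every backdoor path blocked by {A}):
  P1: blocked at collider M (neither it nor any descendant is in the conditioning set).
  P2: blocked at collider M (neither it nor any descendant is in the conditioning set).
  P3: open — no interior node is in the conditioning set.
{A} does not satisfy the backdoor criterion.

No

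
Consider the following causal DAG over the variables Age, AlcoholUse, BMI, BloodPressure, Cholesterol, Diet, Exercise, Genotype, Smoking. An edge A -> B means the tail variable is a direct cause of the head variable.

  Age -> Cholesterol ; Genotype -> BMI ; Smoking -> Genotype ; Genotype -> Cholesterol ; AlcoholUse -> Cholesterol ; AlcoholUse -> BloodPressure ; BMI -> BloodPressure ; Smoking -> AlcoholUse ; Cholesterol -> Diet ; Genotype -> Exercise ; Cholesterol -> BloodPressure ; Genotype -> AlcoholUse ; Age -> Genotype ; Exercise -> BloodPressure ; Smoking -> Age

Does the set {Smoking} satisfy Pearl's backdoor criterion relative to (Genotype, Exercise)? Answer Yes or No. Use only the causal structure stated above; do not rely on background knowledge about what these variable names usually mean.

Backdoor paths from Genotype to Exercise (paths whose first edge points into Genotype):
  P1: Genotype <- Smoking -> Age -> Cholesterol <- AlcoholUse -> BloodPressure <- Exercise
  P2: Genotype <- Smoking -> Age -> Cholesterol -> BloodPressure <- Exercise
  P3: Genotype <- Smoking -> AlcoholUse -> Cholesterol -> BloodPressure <- Exercise
  P4: Genotype <- Smoking -> AlcoholUse -> BloodPressure <- Exercise
  P5: Genotype <- Age <- Smoking -> AlcoholUse -> Cholesterol -> BloodPressure <- Exercise
  P6: Genotype <- Age <- Smoking -> AlcoholUse -> BloodPressure <- Exercise
  P7: Genotype <- Age -> Cholesterol <- AlcoholUse -> BloodPressure <- Exercise
  P8: Genotype <- Age -> Cholesterol -> BloodPressure <- Exercise
Condition 1 (no descendant of Genotype in the set): holds — descendants of Genotype are {AlcoholUse, BMI, BloodPressure, Cholesterol, Diet, Exercise}; none are in {Smoking}.
Condition 2 (every backdoor path blocked by {Smoking}):
  P1: blocked at fork node Smoking ∈ conditioning set.
  P2: blocked at fork node Smoking ∈ conditioning set.
  P3: blocked at fork node Smoking ∈ conditioning set.
  P4: blocked at fork node Smoking ∈ conditioning set.
  P5: blocked at fork node Smoking ∈ conditioning set.
  P6: blocked at fork node Smoking ∈ conditioning set.
  P7: blocked at collider Cholesterol (neither it nor any descendant is in the conditioning set).
  P8: blocked at collider BloodPressure (neither it nor any descendant is in the conditioning set).
{Smoking} satisfies the backdoor criterion.

Yes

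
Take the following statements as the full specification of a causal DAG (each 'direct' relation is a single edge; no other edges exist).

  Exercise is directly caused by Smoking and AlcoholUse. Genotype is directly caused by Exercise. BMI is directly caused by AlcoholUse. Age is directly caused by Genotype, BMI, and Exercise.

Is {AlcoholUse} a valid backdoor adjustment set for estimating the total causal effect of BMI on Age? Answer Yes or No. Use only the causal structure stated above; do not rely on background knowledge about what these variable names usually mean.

Backdoor paths from BMI to Age (paths whose first edge points into BMI):
  P1: BMI <- AlcoholUse -> Exercise -> Genotype -> Age
  P2: BMI <- AlcoholUse -> Exercise -> Age
Condition 1 (no descendant of BMI in the set): holds — descendants of BMI are {Age}; none are in {AlcoholUse}.
Condition 2 (every backdoor path blocked by {AlcoholUse}):
  P1: blocked at fork node AlcoholUse ∈ conditioning set.
  P2: blocked at fork node AlcoholUse ∈ conditioning set.
{AlcoholUse} satisfies the backdoor criterion.

Yes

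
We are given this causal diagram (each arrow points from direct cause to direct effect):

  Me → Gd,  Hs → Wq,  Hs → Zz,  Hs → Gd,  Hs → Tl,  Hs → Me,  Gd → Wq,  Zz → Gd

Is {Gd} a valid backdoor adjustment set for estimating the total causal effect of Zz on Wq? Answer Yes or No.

Backdoor paths from Zz to Wq (paths whose first edge points into Zz):
  P1: Zz <- Hs -> Me -> Gd -> Wq
  P2: Zz <- Hs -> Gd -> Wq
  P3: Zz <- Hs -> Wq
Condition 1 (no descendant of Zz in the set): FAILS — Gd is a descendant of Zz.
Condition 2 (every backdoor path blocked by {Gd}):
  P1: blocked at chain node Gd ∈ conditioning set.
  P2: blocked at chain node Gd ∈ conditioning set.
  P3: open — no interior node is in the conditioning set.
{Gd} does not satisfy the backdoor criterion.

No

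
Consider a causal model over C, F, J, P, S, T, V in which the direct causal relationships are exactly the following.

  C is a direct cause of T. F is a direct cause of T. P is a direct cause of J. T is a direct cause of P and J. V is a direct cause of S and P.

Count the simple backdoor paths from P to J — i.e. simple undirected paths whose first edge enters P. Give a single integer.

1

A backdoor path from P to J is any simple undirected path whose first edge points into P (i.e. leaves P via a parent).
Parents of P: {T, V}.
Enumerating:
  P1: P <- T -> J
That exhausts the simple backdoor paths. Count: 1.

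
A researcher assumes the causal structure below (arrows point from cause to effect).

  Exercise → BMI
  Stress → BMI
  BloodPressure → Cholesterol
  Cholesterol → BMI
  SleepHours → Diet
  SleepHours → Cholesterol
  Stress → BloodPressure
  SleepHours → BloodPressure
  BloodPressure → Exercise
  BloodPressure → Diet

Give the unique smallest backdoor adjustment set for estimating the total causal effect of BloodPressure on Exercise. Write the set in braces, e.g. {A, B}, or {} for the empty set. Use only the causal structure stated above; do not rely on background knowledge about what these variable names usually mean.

Variables eligible for adjustment (non-descendants of BloodPressure, excluding BloodPressure and Exercise): {SleepHours, Stress}.
Backdoor paths from BloodPressure to Exercise:
  P1: BloodPressure <- SleepHours -> Cholesterol -> BMI <- Exercise
  P2: BloodPressure <- Stress -> BMI <- Exercise
Each backdoor path contains an unconditioned collider, so every path is already blocked with the empty conditioning set:
  P1: blocked at collider BMI (neither it nor any descendant is in the conditioning set).
  P2: blocked at collider BMI (neither it nor any descendant is in the conditioning set).
The empty set is therefore the unique smallest valid set.

{}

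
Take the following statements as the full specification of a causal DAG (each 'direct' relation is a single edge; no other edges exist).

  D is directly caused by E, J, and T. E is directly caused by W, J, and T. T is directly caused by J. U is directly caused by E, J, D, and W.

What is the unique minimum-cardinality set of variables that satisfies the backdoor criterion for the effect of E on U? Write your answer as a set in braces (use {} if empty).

{J, T, W}

Variables eligible for adjustment (non-descendants of E, excluding E and U): {J, T, W}.
Backdoor paths from E to U:
  P1: E <- J -> T -> D -> U
  P2: E <- J -> D -> U
  P3: E <- J -> U
  P4: E <- T <- J -> D -> U
  P5: E <- T <- J -> U
  P6: E <- T -> D <- J -> U
  P7: E <- T -> D -> U
  P8: E <- W -> U
The empty set is not sufficient: P1 (E <- J -> T -> D -> U) has no collider blocking it and no conditioned non-collider, so it is open.
Try {J, T, W}:
  P1: blocked at fork node J ∈ conditioning set.
  P2: blocked at fork node J ∈ conditioning set.
  P3: blocked at fork node J ∈ conditioning set.
  P4: blocked at chain node T ∈ conditioning set.
  P5: blocked at chain node T ∈ conditioning set.
  P6: blocked at fork node T ∈ conditioning set.
  P7: blocked at fork node T ∈ conditioning set.
  P8: blocked at fork node W ∈ conditioning set.
{J, T, W} contains no descendant of E and blocks every backdoor path.
Every element of {J, T, W} is needed (dropping J leaves P2 open; dropping T leaves P7 open; dropping W leaves P8 open), so no proper subset is valid.
Among all size-3 subsets of the eligible variables, only {J, T, W} blocks every backdoor path, so it is the unique smallest valid adjustment set.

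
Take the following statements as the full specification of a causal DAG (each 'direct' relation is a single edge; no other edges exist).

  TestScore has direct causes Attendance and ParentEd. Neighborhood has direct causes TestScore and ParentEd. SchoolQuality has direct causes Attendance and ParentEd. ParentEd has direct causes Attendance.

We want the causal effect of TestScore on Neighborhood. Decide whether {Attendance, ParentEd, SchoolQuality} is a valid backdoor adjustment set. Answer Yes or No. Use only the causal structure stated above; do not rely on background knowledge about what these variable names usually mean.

Yes

Backdoor paths from TestScore to Neighborhood (paths whose first edge points into TestScore):
  P1: TestScore <- Attendance -> ParentEd -> Neighborhood
  P2: TestScore <- Attendance -> SchoolQuality <- ParentEd -> Neighborhood
  P3: TestScore <- ParentEd -> Neighborhood
Condition 1 (no descendant of TestScore in the set): holds — descendants of TestScore are {Neighborhood}; none are in {Attendance, ParentEd, SchoolQuality}.
Condition 2 (every backdoor path blocked by {Attendance, ParentEd, SchoolQuality}):
  P1: blocked at fork node Attendance ∈ conditioning set.
  P2: blocked at fork node Attendance ∈ conditioning set.
  P3: blocked at fork node ParentEd ∈ conditioning set.
{Attendance, ParentEd, SchoolQuality} satisfies the backdoor criterion.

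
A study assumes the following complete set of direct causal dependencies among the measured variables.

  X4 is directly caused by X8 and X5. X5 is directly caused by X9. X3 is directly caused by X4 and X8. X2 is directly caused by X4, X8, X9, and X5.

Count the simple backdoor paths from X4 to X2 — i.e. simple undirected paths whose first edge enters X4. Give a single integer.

3

A backdoor path from X4 to X2 is any simple undirected path whose first edge points into X4 (i.e. leaves X4 via a parent).
Parents of X4: {X5, X8}.
Enumerating:
  P1: X4 <- X8 -> X2
  P2: X4 <- X5 <- X9 -> X2
  P3: X4 <- X5 -> X2
That exhausts the simple backdoor paths. Count: 3.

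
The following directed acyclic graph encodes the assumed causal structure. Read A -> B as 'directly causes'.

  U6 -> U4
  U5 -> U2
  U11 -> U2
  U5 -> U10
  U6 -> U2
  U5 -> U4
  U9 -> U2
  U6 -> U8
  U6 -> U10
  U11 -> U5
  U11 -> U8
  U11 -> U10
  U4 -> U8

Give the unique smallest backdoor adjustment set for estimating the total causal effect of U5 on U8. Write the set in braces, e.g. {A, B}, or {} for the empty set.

{U11}

Variables eligible for adjustment (non-descendants of U5, excluding U5 and U8): {U11, U6, U9}.
Backdoor paths from U5 to U8:
  P1: U5 <- U11 -> U2 <- U6 -> U4 -> U8
  P2: U5 <- U11 -> U2 <- U6 -> U8
  P3: U5 <- U11 -> U8
  P4: U5 <- U11 -> U10 <- U6 -> U4 -> U8
  P5: U5 <- U11 -> U10 <- U6 -> U8
The empty set is not sufficient: P3 (U5 <- U11 -> U8) has no collider blocking it and no conditioned non-collider, so it is open.
Try {U11}:
  P1: blocked at fork node U11 ∈ conditioning set.
  P2: blocked at fork node U11 ∈ conditioning set.
  P3: blocked at fork node U11 ∈ conditioning set.
  P4: blocked at fork node U11 ∈ conditioning set.
  P5: blocked at fork node U11 ∈ conditioning set.
{U11} contains no descendant of U5 and blocks every backdoor path.
No other singleton works — e.g. {U6} leaves P3 open — so {U11} is the unique smallest valid adjustment set.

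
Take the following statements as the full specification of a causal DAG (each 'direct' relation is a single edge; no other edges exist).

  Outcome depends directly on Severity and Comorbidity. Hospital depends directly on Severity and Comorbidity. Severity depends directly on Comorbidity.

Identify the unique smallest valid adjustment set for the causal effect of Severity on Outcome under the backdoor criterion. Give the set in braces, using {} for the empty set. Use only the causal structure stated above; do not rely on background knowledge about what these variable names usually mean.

{Comorbidity}

Variables eligible for adjustment (non-descendants of Severity, excluding Severity and Outcome): {Comorbidity}.
Backdoor paths from Severity to Outcome:
  P1: Severity <- Comorbidity -> Outcome
The empty set is not sufficient: P1 (Severity <- Comorbidity -> Outcome) has no collider blocking it and no conditioned non-collider, so it is open.
Try {Comorbidity}:
  P1: blocked at fork node Comorbidity ∈ conditioning set.
{Comorbidity} contains no descendant of Severity and blocks every backdoor path.
{Comorbidity} is the unique smallest valid adjustment set.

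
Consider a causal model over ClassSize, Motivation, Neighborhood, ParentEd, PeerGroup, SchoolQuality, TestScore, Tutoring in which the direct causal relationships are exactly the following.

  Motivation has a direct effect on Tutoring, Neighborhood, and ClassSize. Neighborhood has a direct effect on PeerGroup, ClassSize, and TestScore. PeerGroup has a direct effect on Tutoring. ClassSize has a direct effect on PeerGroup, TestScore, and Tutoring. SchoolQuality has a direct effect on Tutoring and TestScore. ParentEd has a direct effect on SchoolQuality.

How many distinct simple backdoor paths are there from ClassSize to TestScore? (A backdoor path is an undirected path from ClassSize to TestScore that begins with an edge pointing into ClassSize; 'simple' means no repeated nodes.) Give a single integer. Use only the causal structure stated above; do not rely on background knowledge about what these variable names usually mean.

7

A backdoor path from ClassSize to TestScore is any simple undirected path whose first edge points into ClassSize (i.e. leaves ClassSize via a parent).
Parents of ClassSize: {Motivation, Neighborhood}.
Enumerating:
  P1: ClassSize <- Motivation -> Neighborhood -> PeerGroup -> Tutoring <- SchoolQuality -> TestScore
  P2: ClassSize <- Motivation -> Neighborhood -> TestScore
  P3: ClassSize <- Motivation -> Tutoring <- PeerGroup <- Neighborhood -> TestScore
  P4: ClassSize <- Motivation -> Tutoring <- SchoolQuality -> TestScore
  P5: ClassSize <- Neighborhood <- Motivation -> Tutoring <- SchoolQuality -> TestScore
  P6: ClassSize <- Neighborhood -> PeerGroup -> Tutoring <- SchoolQuality -> TestScore
  P7: ClassSize <- Neighborhood -> TestScore
That exhausts the simple backdoor paths. Count: 7.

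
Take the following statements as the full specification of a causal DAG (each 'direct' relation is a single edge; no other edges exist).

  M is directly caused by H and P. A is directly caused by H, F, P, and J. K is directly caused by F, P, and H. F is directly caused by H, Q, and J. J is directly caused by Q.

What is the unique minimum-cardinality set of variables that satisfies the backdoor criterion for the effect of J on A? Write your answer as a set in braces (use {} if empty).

Variables eligible for adjustment (non-descendants of J, excluding J and A): {H, M, P, Q}.
Backdoor paths from J to A:
  P1: J <- Q -> F <- H -> M <- P -> A
  P2: J <- Q -> F <- H -> K <- P -> A
  P3: J <- Q -> F <- H -> A
  P4: J <- Q -> F -> K <- P -> M <- H -> A
  P5: J <- Q -> F -> K <- P -> A
  P6: J <- Q -> F -> K <- H -> M <- P -> A
  P7: J <- Q -> F -> K <- H -> A
  P8: J <- Q -> F -> A
The empty set is not sufficient: P8 (J <- Q -> F -> A) has no collider blocking it and no conditioned non-collider, so it is open.
Try {Q}:
  P1: blocked at fork node Q ∈ conditioning set.
  P2: blocked at fork node Q ∈ conditioning set.
  P3: blocked at fork node Q ∈ conditioning set.
  P4: blocked at fork node Q ∈ conditioning set.
  P5: blocked at fork node Q ∈ conditioning set.
  P6: blocked at fork node Q ∈ conditioning set.
  P7: blocked at fork node Q ∈ conditioning set.
  P8: blocked at fork node Q ∈ conditioning set.
{Q} contains no descendant of J and blocks every backdoor path.
No other singleton works — e.g. {P} leaves P8 open — so {Q} is the unique smallest valid adjustment set.

{Q}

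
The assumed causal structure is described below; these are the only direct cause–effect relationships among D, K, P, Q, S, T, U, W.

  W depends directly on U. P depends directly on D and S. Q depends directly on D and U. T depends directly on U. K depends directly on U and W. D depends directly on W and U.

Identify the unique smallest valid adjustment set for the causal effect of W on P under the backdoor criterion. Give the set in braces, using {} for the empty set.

Variables eligible for adjustment (non-descendants of W, excluding W and P): {S, T, U}.
Backdoor paths from W to P:
  P1: W <- U -> D -> P
  P2: W <- U -> Q <- D -> P
The empty set is not sufficient: P1 (W <- U -> D -> P) has no collider blocking it and no conditioned non-collider, so it is open.
Try {U}:
  P1: blocked at fork node U ∈ conditioning set.
  P2: blocked at fork node U ∈ conditioning set.
{U} contains no descendant of W and blocks every backdoor path.
No other singleton works — e.g. {T} leaves P1 open — so {U} is the unique smallest valid adjustment set.

{U}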